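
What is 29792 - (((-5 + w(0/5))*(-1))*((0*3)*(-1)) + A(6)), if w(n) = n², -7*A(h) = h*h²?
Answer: 208760/7 ≈ 29823.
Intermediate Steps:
A(h) = -h³/7 (A(h) = -h*h²/7 = -h³/7)
29792 - (((-5 + w(0/5))*(-1))*((0*3)*(-1)) + A(6)) = 29792 - (((-5 + (0/5)²)*(-1))*((0*3)*(-1)) - ⅐*6³) = 29792 - (((-5 + (0*(⅕))²)*(-1))*(0*(-1)) - ⅐*216) = 29792 - (((-5 + 0²)*(-1))*0 - 216/7) = 29792 - (((-5 + 0)*(-1))*0 - 216/7) = 29792 - (-5*(-1)*0 - 216/7) = 29792 - (5*0 - 216/7) = 29792 - (0 - 216/7) = 29792 - 1*(-216/7) = 29792 + 216/7 = 208760/7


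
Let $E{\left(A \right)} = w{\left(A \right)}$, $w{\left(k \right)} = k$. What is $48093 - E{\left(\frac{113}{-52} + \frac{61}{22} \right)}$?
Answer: $\frac{27508853}{572} \approx 48092.0$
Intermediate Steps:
$E{\left(A \right)} = A$
$48093 - E{\left(\frac{113}{-52} + \frac{61}{22} \right)} = 48093 - \left(\frac{113}{-52} + \frac{61}{22}\right) = 48093 - \left(113 \left(- \frac{1}{52}\right) + 61 \cdot \frac{1}{22}\right) = 48093 - \left(- \frac{113}{52} + \frac{61}{22}\right) = 48093 - \frac{343}{572} = \frac{27508853}{572}$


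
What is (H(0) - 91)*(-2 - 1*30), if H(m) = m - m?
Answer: 2912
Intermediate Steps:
H(m) = 0
(H(0) - 91)*(-2 - 1*30) = (0 - 91)*(-2 - 1*30) = -91*(-2 - 30) = -91*(-32) = 2912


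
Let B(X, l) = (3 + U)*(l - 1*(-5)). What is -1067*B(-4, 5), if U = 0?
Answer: -32010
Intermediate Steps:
B(X, l) = 15 + 3*l (B(X, l) = (3 + 0)*(l - 1*(-5)) = 3*(l + 5) = 3*(5 + l) = 15 + 3*l)
-1067*B(-4, 5) = -1067*(15 + 3*5) = -1067*(15 + 15) = -1067*30 = -32010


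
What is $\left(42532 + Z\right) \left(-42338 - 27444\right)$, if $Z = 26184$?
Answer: $-4795139912$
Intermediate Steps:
$\left(42532 + Z\right) \left(-42338 - 27444\right) = \left(42532 + 26184\right) \left(-42338 - 27444\right) = 68716 \left(-69782\right) = -4795139912$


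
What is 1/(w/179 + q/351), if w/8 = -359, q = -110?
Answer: -62829/1027762 ≈ -0.061132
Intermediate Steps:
w = -2872 (w = 8*(-359) = -2872)
1/(w/179 + q/351) = 1/(-2872/179 - 110/351) = 1/(-1027762/62829) = -62829/1027762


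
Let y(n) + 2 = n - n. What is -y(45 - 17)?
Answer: 2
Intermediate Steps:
y(n) = -2 (y(n) = -2 + (n - n) = -2 + 0 = -2)
-y(45 - 17) = -1*(-2) = 2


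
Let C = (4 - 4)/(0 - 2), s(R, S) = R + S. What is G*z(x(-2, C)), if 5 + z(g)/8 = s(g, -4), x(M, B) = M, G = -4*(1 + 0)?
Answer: 352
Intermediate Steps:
G = -4 (G = -4*1 = -4)
C = 0 (C = 0/(-2) = 0*(-1/2) = 0)
z(g) = -72 + 8*g (z(g) = -40 + 8*(g - 4) = -40 + 8*(-4 + g) = -40 + (-32 + 8*g) = -72 + 8*g)
G*z(x(-2, C)) = -4*(-72 + 8*(-2)) = -4*(-72 - 16) = -4*(-88) = 352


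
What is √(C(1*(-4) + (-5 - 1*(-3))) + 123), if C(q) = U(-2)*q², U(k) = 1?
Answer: √159 ≈ 12.610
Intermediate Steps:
C(q) = q² (C(q) = 1*q² = q²)
√(C(1*(-4) + (-5 - 1*(-3))) + 123) = √((1*(-4) + (-5 - 1*(-3)))² + 123) = √((-4 + (-5 + 3))² + 123) = √((-4 - 2)² + 123) = √((-6)² + 123) = √(36 + 123) = √159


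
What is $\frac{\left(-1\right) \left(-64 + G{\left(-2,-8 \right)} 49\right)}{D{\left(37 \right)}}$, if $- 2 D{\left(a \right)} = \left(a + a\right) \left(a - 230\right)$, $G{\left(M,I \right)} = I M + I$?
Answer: $- \frac{328}{7141} \approx -0.045932$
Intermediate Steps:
$G{\left(M,I \right)} = I + I M$
$D{\left(a \right)} = - a \left(-230 + a\right)$ ($D{\left(a \right)} = - \frac{\left(a + a\right) \left(a - 230\right)}{2} = - \frac{2 a \left(-230 + a\right)}{2} = - a \left(-230 + a\right)$)
$\frac{\left(-1\right) \left(-64 + G{\left(-2,-8 \right)} 49\right)}{D{\left(37 \right)}} = \frac{\left(-1\right) \left(-64 + - 8 \left(1 - 2\right) 49\right)}{37 \left(230 - 37\right)} = \frac{\left(-1\right) \left(-64 + \left(-8\right) \left(-1\right) 49\right)}{37 \left(230 - 37\right)} = \frac{\left(-1\right) \left(-64 + 8 \cdot 49\right)}{37 \cdot 193} = \frac{\left(-1\right) \left(-64 + 392\right)}{7141} = \left(-1\right) 328 \cdot \frac{1}{7141} = \left(-328\right) \frac{1}{7141} = - \frac{328}{7141}$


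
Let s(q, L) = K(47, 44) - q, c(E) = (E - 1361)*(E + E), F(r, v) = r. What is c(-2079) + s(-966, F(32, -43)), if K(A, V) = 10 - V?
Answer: 14304452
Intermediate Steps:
c(E) = 2*E*(-1361 + E) (c(E) = (-1361 + E)*(2*E) = 2*E*(-1361 + E))
s(q, L) = -34 - q (s(q, L) = (10 - 1*44) - q = (10 - 44) - q = -34 - q)
c(-2079) + s(-966, F(32, -43)) = 2*(-2079)*(-1361 - 2079) + (-34 - 1*(-966)) = 2*(-2079)*(-3440) + (-34 + 966) = 14303520 + 932 = 14304452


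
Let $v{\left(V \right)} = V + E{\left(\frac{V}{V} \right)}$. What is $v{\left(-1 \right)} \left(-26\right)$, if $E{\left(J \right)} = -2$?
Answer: $78$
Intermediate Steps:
$v{\left(V \right)} = -2 + V$ ($v{\left(V \right)} = V - 2 = -2 + V$)
$v{\left(-1 \right)} \left(-26\right) = \left(-2 - 1\right) \left(-26\right) = \left(-3\right) \left(-26\right) = 78$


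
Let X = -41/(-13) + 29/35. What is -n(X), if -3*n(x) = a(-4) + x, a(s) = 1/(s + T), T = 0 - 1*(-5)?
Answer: 2267/1365 ≈ 1.6608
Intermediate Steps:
T = 5 (T = 0 + 5 = 5)
a(s) = 1/(5 + s) (a(s) = 1/(s + 5) = 1/(5 + s))
X = 1812/455 (X = -41*(-1/13) + 29*(1/35) = 41/13 + 29/35 = 1812/455 ≈ 3.9824)
n(x) = -1/3 - x/3 (n(x) = -(1/(5 - 4) + x)/3 = -(1/1 + x)/3 = -(1 + x)/3 = -1/3 - x/3)
-n(X) = -(-1/3 - 1/3*1812/455) = -(-1/3 - 604/455) = -1*(-2267/1365) = 2267/1365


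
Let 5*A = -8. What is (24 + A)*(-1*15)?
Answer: -336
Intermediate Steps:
A = -8/5 (A = (1/5)*(-8) = -8/5 ≈ -1.6000)
(24 + A)*(-1*15) = (24 - 8/5)*(-1*15) = (112/5)*(-15) = -336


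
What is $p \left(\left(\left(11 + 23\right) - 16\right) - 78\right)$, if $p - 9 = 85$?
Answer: $-5640$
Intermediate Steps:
$p = 94$ ($p = 9 + 85 = 94$)
$p \left(\left(\left(11 + 23\right) - 16\right) - 78\right) = 94 \left(\left(\left(11 + 23\right) - 16\right) - 78\right) = 94 \left(\left(34 - 16\right) - 78\right) = 94 \left(18 - 78\right) = 94 \left(-60\right) = -5640$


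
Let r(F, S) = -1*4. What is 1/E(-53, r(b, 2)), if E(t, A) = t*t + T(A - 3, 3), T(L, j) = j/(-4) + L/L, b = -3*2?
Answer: 4/11237 ≈ 0.00035597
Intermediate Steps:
b = -6
r(F, S) = -4
T(L, j) = 1 - j/4 (T(L, j) = j*(-¼) + 1 = -j/4 + 1 = 1 - j/4)
E(t, A) = ¼ + t² (E(t, A) = t*t + (1 - ¼*3) = t² + (1 - ¾) = t² + ¼ = ¼ + t²)
1/E(-53, r(b, 2)) = 1/(¼ + (-53)²) = 1/(¼ + 2809) = 1/(11237/4) = 4/11237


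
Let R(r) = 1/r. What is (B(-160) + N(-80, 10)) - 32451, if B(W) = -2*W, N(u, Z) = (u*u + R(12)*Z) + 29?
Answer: -154207/6 ≈ -25701.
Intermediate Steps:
N(u, Z) = 29 + u**2 + Z/12 (N(u, Z) = (u*u + Z/12) + 29 = (u**2 + Z/12) + 29 = 29 + u**2 + Z/12)
(B(-160) + N(-80, 10)) - 32451 = (-2*(-160) + (29 + (-80)**2 + (1/12)*10)) - 32451 = (320 + (29 + 6400 + 5/6)) - 32451 = (320 + 38579/6) - 32451 = 40499/6 - 32451 = -154207/6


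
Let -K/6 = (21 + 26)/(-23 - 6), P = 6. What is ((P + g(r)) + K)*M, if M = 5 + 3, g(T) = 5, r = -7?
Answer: 4808/29 ≈ 165.79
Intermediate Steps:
M = 8
K = 282/29 (K = -6*(21 + 26)/(-23 - 6) = -282/(-29) = -282*(-1)/29 = -6*(-47/29) = 282/29 ≈ 9.7241)
((P + g(r)) + K)*M = ((6 + 5) + 282/29)*8 = (11 + 282/29)*8 = (601/29)*8 = 4808/29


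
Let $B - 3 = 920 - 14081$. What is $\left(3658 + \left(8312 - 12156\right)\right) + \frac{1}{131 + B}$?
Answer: $- \frac{2423023}{13027} \approx -186.0$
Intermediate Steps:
$B = -13158$ ($B = 3 + \left(920 - 14081\right) = 3 - 13161 = -13158$)
$\left(3658 + \left(8312 - 12156\right)\right) + \frac{1}{131 + B} = \left(3658 + \left(8312 - 12156\right)\right) + \frac{1}{131 - 13158} = \left(3658 - 3844\right) + \frac{1}{-13027} = -186 - \frac{1}{13027} = - \frac{2423023}{13027}$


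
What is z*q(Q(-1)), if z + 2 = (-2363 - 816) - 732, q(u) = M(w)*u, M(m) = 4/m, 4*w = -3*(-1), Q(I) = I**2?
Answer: -62608/3 ≈ -20869.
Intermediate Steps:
w = 3/4 (w = (-3*(-1))/4 = (1/4)*3 = 3/4 ≈ 0.75000)
q(u) = 16*u/3 (q(u) = (4/(3/4))*u = (4*(4/3))*u = 16*u/3)
z = -3913 (z = -2 + ((-2363 - 816) - 732) = -2 + (-3179 - 732) = -2 - 3911 = -3913)
z*q(Q(-1)) = -62608*(-1)**2/3 = -62608/3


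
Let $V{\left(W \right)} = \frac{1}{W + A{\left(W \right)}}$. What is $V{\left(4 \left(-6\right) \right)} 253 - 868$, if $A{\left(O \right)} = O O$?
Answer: $- \frac{20821}{24} \approx -867.54$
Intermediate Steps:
$A{\left(O \right)} = O^{2}$
$V{\left(W \right)} = \frac{1}{W + W^{2}}$
$V{\left(4 \left(-6\right) \right)} 253 - 868 = \frac{1}{4 \left(-6\right) \left(1 + 4 \left(-6\right)\right)} 253 - 868 = \frac{1}{\left(-24\right) \left(1 - 24\right)} 253 - 868 = - \frac{1}{24 \left(-23\right)} 253 - 868 = \left(- \frac{1}{24}\right) \left(- \frac{1}{23}\right) 253 - 868 = \frac{1}{552} \cdot 253 - 868 = \frac{11}{24} - 868 = - \frac{20821}{24}$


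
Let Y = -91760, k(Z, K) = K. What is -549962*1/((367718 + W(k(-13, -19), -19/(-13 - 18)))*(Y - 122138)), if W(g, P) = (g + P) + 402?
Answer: 8524411/1220411081350 ≈ 6.9849e-6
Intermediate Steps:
W(g, P) = 402 + P + g (W(g, P) = (P + g) + 402 = 402 + P + g)
-549962*1/((367718 + W(k(-13, -19), -19/(-13 - 18)))*(Y - 122138)) = -549962*1/((-91760 - 122138)*(367718 + (402 - 19/(-13 - 18) - 19))) = -549962*(-1/(213898*(367718 + (402 - 19/(-31) - 19)))) = -549962*(-1/(213898*(367718 + (402 - 19*(-1/31) - 19)))) = -549962*(-1/(213898*(367718 + (402 + 19/31 - 19)))) = -549962*(-1/(213898*(367718 + 11892/31))) = -549962/((-213898*11411150/31)) = -549962/(-2440822162700/31) = -549962*(-31/2440822162700) = 8524411/1220411081350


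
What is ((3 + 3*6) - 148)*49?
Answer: -6223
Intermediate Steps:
((3 + 3*6) - 148)*49 = ((3 + 18) - 148)*49 = (21 - 148)*49 = -127*49 = -6223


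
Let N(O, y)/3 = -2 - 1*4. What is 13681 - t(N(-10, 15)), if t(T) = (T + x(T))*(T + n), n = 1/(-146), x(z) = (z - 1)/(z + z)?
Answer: 70253695/5256 ≈ 13366.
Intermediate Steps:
x(z) = (-1 + z)/(2*z) (x(z) = (-1 + z)/((2*z)) = (-1 + z)*(1/(2*z)) = (-1 + z)/(2*z))
n = -1/146 ≈ -0.0068493
N(O, y) = -18 (N(O, y) = 3*(-2 - 1*4) = 3*(-2 - 4) = 3*(-6) = -18)
t(T) = (-1/146 + T)*(T + (-1 + T)/(2*T)) (t(T) = (T + (-1 + T)/(2*T))*(T - 1/146) = (T + (-1 + T)/(2*T))*(-1/146 + T) = (-1/146 + T)*(T + (-1 + T)/(2*T)))
13681 - t(N(-10, 15)) = 13681 - (-147/292 + (-18)**2 + (1/292)/(-18) + (36/73)*(-18)) = 13681 - (-147/292 + 324 + (1/292)*(-1/18) - 648/73) = 13681 - (-147/292 + 324 - 1/5256 - 648/73) = 13681 - 1*1653641/5256 = 13681 - 1653641/5256 = 70253695/5256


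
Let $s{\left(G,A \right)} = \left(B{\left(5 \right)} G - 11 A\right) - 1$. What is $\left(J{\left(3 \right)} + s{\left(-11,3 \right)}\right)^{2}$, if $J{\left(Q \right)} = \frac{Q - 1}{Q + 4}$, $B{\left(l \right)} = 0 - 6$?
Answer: $\frac{51076}{49} \approx 1042.4$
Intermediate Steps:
$B{\left(l \right)} = -6$ ($B{\left(l \right)} = 0 - 6 = -6$)
$s{\left(G,A \right)} = -1 - 11 A - 6 G$ ($s{\left(G,A \right)} = \left(- 6 G - 11 A\right) - 1 = \left(- 11 A - 6 G\right) - 1 = -1 - 11 A - 6 G$)
$J{\left(Q \right)} = \frac{-1 + Q}{4 + Q}$
$\left(J{\left(3 \right)} + s{\left(-11,3 \right)}\right)^{2} = \left(\frac{-1 + 3}{4 + 3} - -32\right)^{2} = \left(\frac{1}{7} \cdot 2 - -32\right)^{2} = \left(\frac{1}{7} \cdot 2 + 32\right)^{2} = \left(\frac{2}{7} + 32\right)^{2} = \left(\frac{226}{7}\right)^{2} = \frac{51076}{49}$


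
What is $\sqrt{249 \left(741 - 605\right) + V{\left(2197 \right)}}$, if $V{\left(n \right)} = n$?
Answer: $\sqrt{36061} \approx 189.9$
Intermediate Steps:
$\sqrt{249 \left(741 - 605\right) + V{\left(2197 \right)}} = \sqrt{249 \left(741 - 605\right) + 2197} = \sqrt{249 \cdot 136 + 2197} = \sqrt{33864 + 2197} = \sqrt{36061}$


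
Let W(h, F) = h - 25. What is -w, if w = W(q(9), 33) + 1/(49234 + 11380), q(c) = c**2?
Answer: -3394385/60614 ≈ -56.000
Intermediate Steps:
W(h, F) = -25 + h
w = 3394385/60614 (w = (-25 + 9**2) + 1/(49234 + 11380) = (-25 + 81) + 1/60614 = 56 + 1/60614 = 3394385/60614 ≈ 56.000)
-w = -1*3394385/60614 = -3394385/60614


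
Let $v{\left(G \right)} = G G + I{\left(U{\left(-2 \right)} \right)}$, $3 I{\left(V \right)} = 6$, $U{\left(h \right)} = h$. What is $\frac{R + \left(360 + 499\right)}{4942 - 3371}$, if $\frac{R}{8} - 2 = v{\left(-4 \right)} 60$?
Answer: $\frac{9515}{1571} \approx 6.0566$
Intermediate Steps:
$I{\left(V \right)} = 2$ ($I{\left(V \right)} = \frac{1}{3} \cdot 6 = 2$)
$v{\left(G \right)} = 2 + G^{2}$ ($v{\left(G \right)} = G G + 2 = G^{2} + 2 = 2 + G^{2}$)
$R = 8656$ ($R = 16 + 8 \left(2 + \left(-4\right)^{2}\right) 60 = 16 + 8 \left(2 + 16\right) 60 = 16 + 8 \cdot 18 \cdot 60 = 16 + 8 \cdot 1080 = 16 + 8640 = 8656$)
$\frac{R + \left(360 + 499\right)}{4942 - 3371} = \frac{8656 + \left(360 + 499\right)}{4942 - 3371} = \frac{8656 + 859}{1571} = 9515 \cdot \frac{1}{1571} = \frac{9515}{1571}$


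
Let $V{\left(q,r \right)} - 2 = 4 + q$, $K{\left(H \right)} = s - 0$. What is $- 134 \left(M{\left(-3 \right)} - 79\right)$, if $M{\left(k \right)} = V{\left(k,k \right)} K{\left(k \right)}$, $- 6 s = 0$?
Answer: $10586$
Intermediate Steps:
$s = 0$ ($s = \left(- \frac{1}{6}\right) 0 = 0$)
$K{\left(H \right)} = 0$ ($K{\left(H \right)} = 0 - 0 = 0 + 0 = 0$)
$V{\left(q,r \right)} = 6 + q$ ($V{\left(q,r \right)} = 2 + \left(4 + q\right) = 6 + q$)
$M{\left(k \right)} = 0$ ($M{\left(k \right)} = \left(6 + k\right) 0 = 0$)
$- 134 \left(M{\left(-3 \right)} - 79\right) = - 134 \left(0 - 79\right) = \left(-134\right) \left(-79\right) = 10586$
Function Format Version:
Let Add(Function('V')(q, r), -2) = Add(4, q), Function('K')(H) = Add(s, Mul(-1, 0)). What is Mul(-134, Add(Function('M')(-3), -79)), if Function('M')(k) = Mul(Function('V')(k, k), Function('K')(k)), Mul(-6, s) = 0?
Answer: 10586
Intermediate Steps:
s = 0 (s = Mul(Rational(-1, 6), 0) = 0)
Function('K')(H) = 0 (Function('K')(H) = Add(0, Mul(-1, 0)) = Add(0, 0) = 0)
Function('V')(q, r) = Add(6, q) (Function('V')(q, r) = Add(2, Add(4, q)) = Add(6, q))
Function('M')(k) = 0 (Function('M')(k) = Mul(Add(6, k), 0) = 0)
Mul(-134, Add(Function('M')(-3), -79)) = Mul(-134, Add(0, -79)) = Mul(-134, -79) = 10586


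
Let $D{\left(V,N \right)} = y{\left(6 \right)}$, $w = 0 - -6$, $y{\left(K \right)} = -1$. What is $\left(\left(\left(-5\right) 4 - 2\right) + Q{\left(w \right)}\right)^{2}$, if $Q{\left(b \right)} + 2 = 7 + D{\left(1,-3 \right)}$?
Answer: $324$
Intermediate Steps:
$w = 6$ ($w = 0 + 6 = 6$)
$D{\left(V,N \right)} = -1$
$Q{\left(b \right)} = 4$ ($Q{\left(b \right)} = -2 + \left(7 - 1\right) = -2 + 6 = 4$)
$\left(\left(\left(-5\right) 4 - 2\right) + Q{\left(w \right)}\right)^{2} = \left(\left(\left(-5\right) 4 - 2\right) + 4\right)^{2} = \left(\left(-20 - 2\right) + 4\right)^{2} = \left(-22 + 4\right)^{2} = \left(-18\right)^{2} = 324$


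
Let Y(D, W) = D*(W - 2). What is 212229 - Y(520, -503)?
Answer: 474829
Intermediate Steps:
Y(D, W) = D*(-2 + W)
212229 - Y(520, -503) = 212229 - 520*(-2 - 503) = 212229 - 520*(-505) = 212229 - 1*(-262600) = 212229 + 262600 = 474829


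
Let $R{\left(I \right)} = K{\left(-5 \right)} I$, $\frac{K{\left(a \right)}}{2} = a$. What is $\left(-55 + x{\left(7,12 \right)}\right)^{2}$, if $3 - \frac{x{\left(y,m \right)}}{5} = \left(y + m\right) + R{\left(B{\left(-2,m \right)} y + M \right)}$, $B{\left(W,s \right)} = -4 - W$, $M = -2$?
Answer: $874225$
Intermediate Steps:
$K{\left(a \right)} = 2 a$
$R{\left(I \right)} = - 10 I$ ($R{\left(I \right)} = 2 \left(-5\right) I = - 10 I$)
$x{\left(y,m \right)} = -85 - 105 y - 5 m$ ($x{\left(y,m \right)} = 15 - 5 \left(\left(y + m\right) - 10 \left(\left(-4 - -2\right) y - 2\right)\right) = 15 - 5 \left(\left(m + y\right) - 10 \left(\left(-4 + 2\right) y - 2\right)\right) = 15 - 5 \left(\left(m + y\right) - 10 \left(- 2 y - 2\right)\right) = 15 - 5 \left(\left(m + y\right) - 10 \left(-2 - 2 y\right)\right) = 15 - 5 \left(\left(m + y\right) + \left(20 + 20 y\right)\right) = 15 - 5 \left(20 + m + 21 y\right) = 15 - \left(100 + 5 m + 105 y\right) = -85 - 105 y - 5 m$)
$\left(-55 + x{\left(7,12 \right)}\right)^{2} = \left(-55 - 880\right)^{2} = \left(-935\right)^{2} = 874225$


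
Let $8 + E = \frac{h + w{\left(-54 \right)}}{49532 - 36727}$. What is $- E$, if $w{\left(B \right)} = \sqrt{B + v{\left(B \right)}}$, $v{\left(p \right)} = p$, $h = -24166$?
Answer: $\frac{126606}{12805} - \frac{6 i \sqrt{3}}{12805} \approx 9.8872 - 0.00081158 i$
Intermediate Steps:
$w{\left(B \right)} = \sqrt{2} \sqrt{B}$ ($w{\left(B \right)} = \sqrt{B + B} = \sqrt{2 B} = \sqrt{2} \sqrt{B}$)
$E = - \frac{126606}{12805} + \frac{6 i \sqrt{3}}{12805}$ ($E = -8 + \frac{-24166 + \sqrt{2} \sqrt{-54}}{49532 - 36727} = -8 + \frac{-24166 + \sqrt{2} \cdot 3 i \sqrt{6}}{12805} = -8 + \left(-24166 + 6 i \sqrt{3}\right) \frac{1}{12805} = -8 - \left(\frac{24166}{12805} - \frac{6 i \sqrt{3}}{12805}\right) = - \frac{126606}{12805} + \frac{6 i \sqrt{3}}{12805} \approx -9.8872 + 0.00081158 i$)
$- E = - (- \frac{126606}{12805} + \frac{6 i \sqrt{3}}{12805}) = \frac{126606}{12805} - \frac{6 i \sqrt{3}}{12805}$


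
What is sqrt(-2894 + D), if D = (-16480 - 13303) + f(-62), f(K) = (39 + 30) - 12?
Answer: 2*I*sqrt(8155) ≈ 180.61*I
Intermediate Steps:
f(K) = 57 (f(K) = 69 - 12 = 57)
D = -29726 (D = (-16480 - 13303) + 57 = -29783 + 57 = -29726)
sqrt(-2894 + D) = sqrt(-2894 - 29726) = sqrt(-32620) = 2*I*sqrt(8155)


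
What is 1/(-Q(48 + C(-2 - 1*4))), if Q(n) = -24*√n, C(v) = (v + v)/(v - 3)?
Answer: √111/1776 ≈ 0.0059322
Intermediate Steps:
C(v) = 2*v/(-3 + v) (C(v) = (2*v)/(-3 + v) = 2*v/(-3 + v))
1/(-Q(48 + C(-2 - 1*4))) = 1/(-(-24)*√(48 + 2*(-2 - 1*4)/(-3 + (-2 - 1*4)))) = 1/(-(-24)*√(48 + 2*(-2 - 4)/(-3 + (-2 - 4)))) = 1/(-(-24)*√(48 + 2*(-6)/(-3 - 6))) = 1/(-(-24)*√(48 + 2*(-6)/(-9))) = 1/(-(-24)*√(48 + 2*(-6)*(-⅑))) = 1/(-(-24)*√(48 + 4/3)) = 1/(-(-24)*√(148/3)) = 1/(-(-24)*2*√111/3) = 1/(-(-16)*√111) = 1/(16*√111) = √111/1776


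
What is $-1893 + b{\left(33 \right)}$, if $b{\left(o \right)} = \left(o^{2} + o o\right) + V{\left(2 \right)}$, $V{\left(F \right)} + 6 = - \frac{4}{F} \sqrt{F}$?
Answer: $279 - 2 \sqrt{2} \approx 276.17$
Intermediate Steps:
$V{\left(F \right)} = -6 - \frac{4}{\sqrt{F}}$ ($V{\left(F \right)} = -6 + - \frac{4}{F} \sqrt{F} = -6 - \frac{4}{\sqrt{F}}$)
$b{\left(o \right)} = -6 - 2 \sqrt{2} + 2 o^{2}$ ($b{\left(o \right)} = \left(o^{2} + o o\right) - \left(6 + \frac{4}{\sqrt{2}}\right) = \left(o^{2} + o^{2}\right) - \left(6 + 4 \frac{\sqrt{2}}{2}\right) = 2 o^{2} - \left(6 + 2 \sqrt{2}\right) = -6 - 2 \sqrt{2} + 2 o^{2}$)
$-1893 + b{\left(33 \right)} = -1893 - \left(6 - 2178 + 2 \sqrt{2}\right) = -1893 - \left(-2172 + 2 \sqrt{2}\right) = -1893 + \left(2172 - 2 \sqrt{2}\right) = 279 - 2 \sqrt{2}$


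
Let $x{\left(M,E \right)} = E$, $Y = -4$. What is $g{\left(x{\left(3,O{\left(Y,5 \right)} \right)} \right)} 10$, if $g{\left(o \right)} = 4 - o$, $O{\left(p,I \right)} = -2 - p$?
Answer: $20$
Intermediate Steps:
$g{\left(x{\left(3,O{\left(Y,5 \right)} \right)} \right)} 10 = \left(4 - \left(-2 - -4\right)\right) 10 = \left(4 - \left(-2 + 4\right)\right) 10 = \left(4 - 2\right) 10 = 2 \cdot 10 = 20$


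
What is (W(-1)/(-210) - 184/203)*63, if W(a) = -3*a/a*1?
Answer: -16299/290 ≈ -56.203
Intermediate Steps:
W(a) = -3 (W(a) = -3*1*1 = -3*1 = -3)
(W(-1)/(-210) - 184/203)*63 = (-3/(-210) - 184/203)*63 = (-3*(-1/210) - 184*1/203)*63 = (1/70 - 184/203)*63 = -1811/2030*63 = -16299/290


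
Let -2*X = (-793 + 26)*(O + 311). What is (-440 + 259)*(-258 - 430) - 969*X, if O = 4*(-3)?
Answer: -221974621/2 ≈ -1.1099e+8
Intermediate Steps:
O = -12
X = 229333/2 (X = -(-793 + 26)*(-12 + 311)/2 = -(-767)*299/2 = -½*(-229333) = 229333/2 ≈ 1.1467e+5)
(-440 + 259)*(-258 - 430) - 969*X = (-440 + 259)*(-258 - 430) - 969*229333/2 = -181*(-688) - 222223677/2 = 124528 - 222223677/2 = -221974621/2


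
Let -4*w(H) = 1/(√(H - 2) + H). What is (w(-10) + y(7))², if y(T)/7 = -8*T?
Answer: (98338688*√3 + 216327553*I)/(128*(5*√3 + 11*I)) ≈ 1.5365e+5 - 6.0618*I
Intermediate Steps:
w(H) = -1/(4*(H + √(-2 + H))) (w(H) = -1/(4*(√(H - 2) + H)) = -1/(4*(√(-2 + H) + H)) = -1/(4*(H + √(-2 + H))))
y(T) = -56*T (y(T) = 7*(-8*T) = -56*T)
(w(-10) + y(7))² = (-1/(4*(-10) + 4*√(-2 - 10)) - 56*7)² = (-1/(-40 + 4*√(-12)) - 392)² = (-1/(-40 + 4*(2*I*√3)) - 392)² = (-1/(-40 + 8*I*√3) - 392)² = (-392 - 1/(-40 + 8*I*√3))²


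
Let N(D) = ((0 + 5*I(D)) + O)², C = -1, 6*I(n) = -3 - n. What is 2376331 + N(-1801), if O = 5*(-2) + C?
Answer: 41296423/9 ≈ 4.5885e+6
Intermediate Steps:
I(n) = -½ - n/6 (I(n) = (-3 - n)/6 = -½ - n/6)
O = -11 (O = 5*(-2) - 1 = -10 - 1 = -11)
N(D) = (-27/2 - 5*D/6)² (N(D) = ((0 + 5*(-½ - D/6)) - 11)² = ((0 + (-5/2 - 5*D/6)) - 11)² = ((-5/2 - 5*D/6) - 11)² = (-27/2 - 5*D/6)²)
2376331 + N(-1801) = 2376331 + (81 + 5*(-1801))²/36 = 2376331 + (81 - 9005)²/36 = 2376331 + (1/36)*(-8924)² = 2376331 + (1/36)*79637776 = 2376331 + 19909444/9 = 41296423/9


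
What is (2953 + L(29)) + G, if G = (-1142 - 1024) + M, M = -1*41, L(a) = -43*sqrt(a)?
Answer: 746 - 43*sqrt(29) ≈ 514.44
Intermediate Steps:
M = -41
G = -2207 (G = (-1142 - 1024) - 41 = -2166 - 41 = -2207)
(2953 + L(29)) + G = (2953 - 43*sqrt(29)) - 2207 = 746 - 43*sqrt(29)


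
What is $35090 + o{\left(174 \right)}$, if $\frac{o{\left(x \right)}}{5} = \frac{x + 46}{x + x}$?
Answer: $\frac{3053105}{87} \approx 35093.0$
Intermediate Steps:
$o{\left(x \right)} = \frac{5 \left(46 + x\right)}{2 x}$ ($o{\left(x \right)} = 5 \frac{x + 46}{x + x} = 5 \frac{46 + x}{2 x} = \frac{5 \left(46 + x\right)}{2 x}$)
$35090 + o{\left(174 \right)} = 35090 + \left(\frac{5}{2} + \frac{115}{174}\right) = 35090 + \frac{275}{87} = \frac{3053105}{87}$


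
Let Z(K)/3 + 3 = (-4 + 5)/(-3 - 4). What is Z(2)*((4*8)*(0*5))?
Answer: 0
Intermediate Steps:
Z(K) = -66/7 (Z(K) = -9 + 3*((-4 + 5)/(-3 - 4)) = -9 + 3*(1/(-7)) = -9 + 3*(1*(-⅐)) = -9 + 3*(-⅐) = -9 - 3/7 = -66/7)
Z(2)*((4*8)*(0*5)) = -66*4*8*0*5/7 = -2112*0/7 = -66/7*0 = 0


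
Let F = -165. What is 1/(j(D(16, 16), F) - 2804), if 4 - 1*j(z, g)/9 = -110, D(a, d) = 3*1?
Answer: -1/1778 ≈ -0.00056243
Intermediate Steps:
D(a, d) = 3
j(z, g) = 1026 (j(z, g) = 36 - 9*(-110) = 36 + 990 = 1026)
1/(j(D(16, 16), F) - 2804) = 1/(1026 - 2804) = 1/(-1778) = -1/1778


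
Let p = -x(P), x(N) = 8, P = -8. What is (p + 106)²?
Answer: 9604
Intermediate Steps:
p = -8 (p = -1*8 = -8)
(p + 106)² = (-8 + 106)² = 98² = 9604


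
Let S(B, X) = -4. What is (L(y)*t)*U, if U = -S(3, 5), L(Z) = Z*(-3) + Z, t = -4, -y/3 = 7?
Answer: -672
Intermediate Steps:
y = -21 (y = -3*7 = -21)
L(Z) = -2*Z (L(Z) = -3*Z + Z = -2*Z)
U = 4 (U = -1*(-4) = 4)
(L(y)*t)*U = (-2*(-21)*(-4))*4 = (42*(-4))*4 = -168*4 = -672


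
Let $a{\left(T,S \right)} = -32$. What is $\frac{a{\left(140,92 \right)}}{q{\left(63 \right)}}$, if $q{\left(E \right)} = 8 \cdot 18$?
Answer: $- \frac{2}{9} \approx -0.22222$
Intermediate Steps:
$q{\left(E \right)} = 144$
$\frac{a{\left(140,92 \right)}}{q{\left(63 \right)}} = - \frac{32}{144} = \left(-32\right) \frac{1}{144} = - \frac{2}{9}$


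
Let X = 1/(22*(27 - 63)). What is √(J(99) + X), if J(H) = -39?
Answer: I*√679558/132 ≈ 6.2451*I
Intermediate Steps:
X = -1/792 (X = 1/(22*(-36)) = 1/(-792) = -1/792 ≈ -0.0012626)
√(J(99) + X) = √(-39 - 1/792) = √(-30889/792) = I*√679558/132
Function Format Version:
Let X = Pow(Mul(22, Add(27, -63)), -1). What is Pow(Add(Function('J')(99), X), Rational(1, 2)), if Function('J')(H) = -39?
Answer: Mul(Rational(1, 132), I, Pow(679558, Rational(1, 2))) ≈ Mul(6.2451, I)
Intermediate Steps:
X = Rational(-1, 792) (X = Pow(Mul(22, -36), -1) = Pow(-792, -1) = Rational(-1, 792) ≈ -0.0012626)
Pow(Add(Function('J')(99), X), Rational(1, 2)) = Pow(Add(-39, Rational(-1, 792)), Rational(1, 2)) = Pow(Rational(-30889, 792), Rational(1, 2)) = Mul(Rational(1, 132), I, Pow(679558, Rational(1, 2)))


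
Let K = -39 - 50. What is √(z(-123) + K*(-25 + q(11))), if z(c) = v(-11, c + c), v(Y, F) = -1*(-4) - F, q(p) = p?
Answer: 2*√374 ≈ 38.678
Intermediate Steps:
v(Y, F) = 4 - F
K = -89
z(c) = 4 - 2*c (z(c) = 4 - (c + c) = 4 - 2*c)
√(z(-123) + K*(-25 + q(11))) = √((4 - 2*(-123)) - 89*(-25 + 11)) = √((4 + 246) - 89*(-14)) = √(250 + 1246) = √1496 = 2*√374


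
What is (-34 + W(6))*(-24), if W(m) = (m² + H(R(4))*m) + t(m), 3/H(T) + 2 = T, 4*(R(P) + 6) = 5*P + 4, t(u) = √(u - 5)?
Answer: 144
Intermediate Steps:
t(u) = √(-5 + u)
R(P) = -5 + 5*P/4 (R(P) = -6 + (5*P + 4)/4 = -6 + (4 + 5*P)/4 = -6 + (1 + 5*P/4) = -5 + 5*P/4)
H(T) = 3/(-2 + T)
W(m) = m² + √(-5 + m) - 3*m/2 (W(m) = (m² + (3/(-2 + (-5 + (5/4)*4)))*m) + √(-5 + m) = (m² + (3/(-2 + (-5 + 5)))*m) + √(-5 + m) = (m² + (3/(-2 + 0))*m) + √(-5 + m) = (m² + (3/(-2))*m) + √(-5 + m) = (m² + (3*(-½))*m) + √(-5 + m) = (m² - 3*m/2) + √(-5 + m) = m² + √(-5 + m) - 3*m/2)
(-34 + W(6))*(-24) = (-34 + (6² + √(-5 + 6) - 3/2*6))*(-24) = (-34 + (36 + √1 - 9))*(-24) = (-34 + (36 + 1 - 9))*(-24) = (-34 + 28)*(-24) = -6*(-24) = 144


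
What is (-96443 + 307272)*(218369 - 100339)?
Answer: 24884146870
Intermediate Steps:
(-96443 + 307272)*(218369 - 100339) = 210829*118030 = 24884146870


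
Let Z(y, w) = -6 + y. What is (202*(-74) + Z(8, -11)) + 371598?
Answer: 356652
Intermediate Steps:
(202*(-74) + Z(8, -11)) + 371598 = (202*(-74) + (-6 + 8)) + 371598 = (-14948 + 2) + 371598 = -14946 + 371598 = 356652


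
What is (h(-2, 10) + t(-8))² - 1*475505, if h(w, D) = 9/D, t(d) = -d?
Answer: -47542579/100 ≈ -4.7543e+5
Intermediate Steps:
(h(-2, 10) + t(-8))² - 1*475505 = (9/10 - 1*(-8))² - 1*475505 = (9*(⅒) + 8)² - 475505 = (9/10 + 8)² - 475505 = (89/10)² - 475505 = 7921/100 - 475505 = -47542579/100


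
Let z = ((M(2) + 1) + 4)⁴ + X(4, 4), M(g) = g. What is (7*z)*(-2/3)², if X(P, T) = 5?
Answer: 22456/3 ≈ 7485.3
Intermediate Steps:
z = 2406 (z = ((2 + 1) + 4)⁴ + 5 = (3 + 4)⁴ + 5 = 7⁴ + 5 = 2401 + 5 = 2406)
(7*z)*(-2/3)² = (7*2406)*(-2/3)² = 16842*(-2*⅓)² = 16842*(-⅔)² = 16842*(4/9) = 22456/3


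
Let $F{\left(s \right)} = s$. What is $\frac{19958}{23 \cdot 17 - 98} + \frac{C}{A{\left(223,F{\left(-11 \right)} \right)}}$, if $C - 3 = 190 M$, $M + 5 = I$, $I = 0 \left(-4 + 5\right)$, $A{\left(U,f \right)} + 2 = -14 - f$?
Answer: $\frac{377261}{1465} \approx 257.52$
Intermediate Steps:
$A{\left(U,f \right)} = -16 - f$ ($A{\left(U,f \right)} = -2 - \left(14 + f\right) = -16 - f$)
$I = 0$ ($I = 0 \cdot 1 = 0$)
$M = -5$ ($M = -5 + 0 = -5$)
$C = -947$ ($C = 3 + 190 \left(-5\right) = 3 - 950 = -947$)
$\frac{19958}{23 \cdot 17 - 98} + \frac{C}{A{\left(223,F{\left(-11 \right)} \right)}} = \frac{19958}{23 \cdot 17 - 98} - \frac{947}{-16 - -11} = \frac{19958}{391 - 98} - \frac{947}{-16 + 11} = \frac{19958}{293} - \frac{947}{-5} = 19958 \cdot \frac{1}{293} - - \frac{947}{5} = \frac{19958}{293} + \frac{947}{5} = \frac{377261}{1465}$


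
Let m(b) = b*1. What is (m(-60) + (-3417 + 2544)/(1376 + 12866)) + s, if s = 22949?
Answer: 325984265/14242 ≈ 22889.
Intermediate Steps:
m(b) = b
(m(-60) + (-3417 + 2544)/(1376 + 12866)) + s = (-60 + (-3417 + 2544)/(1376 + 12866)) + 22949 = (-60 - 873/14242) + 22949 = -855393/14242 + 22949 = 325984265/14242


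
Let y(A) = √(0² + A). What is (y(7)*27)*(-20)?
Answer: -540*√7 ≈ -1428.7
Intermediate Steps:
y(A) = √A (y(A) = √(0 + A) = √A)
(y(7)*27)*(-20) = (√7*27)*(-20) = (27*√7)*(-20) = -540*√7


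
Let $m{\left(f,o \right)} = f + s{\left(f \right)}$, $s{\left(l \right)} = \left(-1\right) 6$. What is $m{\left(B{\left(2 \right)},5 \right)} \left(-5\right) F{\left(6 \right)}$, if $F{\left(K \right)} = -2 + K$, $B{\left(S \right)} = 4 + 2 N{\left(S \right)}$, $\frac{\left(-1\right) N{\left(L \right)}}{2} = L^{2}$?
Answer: $360$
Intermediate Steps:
$N{\left(L \right)} = - 2 L^{2}$
$s{\left(l \right)} = -6$
$B{\left(S \right)} = 4 - 4 S^{2}$ ($B{\left(S \right)} = 4 + 2 \left(- 2 S^{2}\right) = 4 - 4 S^{2}$)
$m{\left(f,o \right)} = -6 + f$ ($m{\left(f,o \right)} = f - 6 = -6 + f$)
$m{\left(B{\left(2 \right)},5 \right)} \left(-5\right) F{\left(6 \right)} = \left(-6 + \left(4 - 4 \cdot 2^{2}\right)\right) \left(-5\right) \left(-2 + 6\right) = \left(-6 + \left(4 - 16\right)\right) \left(-5\right) 4 = \left(-6 - 12\right) \left(-5\right) 4 = \left(-18\right) \left(-5\right) 4 = 90 \cdot 4 = 360$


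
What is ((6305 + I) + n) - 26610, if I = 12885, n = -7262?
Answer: -14682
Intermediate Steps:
((6305 + I) + n) - 26610 = ((6305 + 12885) - 7262) - 26610 = (19190 - 7262) - 26610 = 11928 - 26610 = -14682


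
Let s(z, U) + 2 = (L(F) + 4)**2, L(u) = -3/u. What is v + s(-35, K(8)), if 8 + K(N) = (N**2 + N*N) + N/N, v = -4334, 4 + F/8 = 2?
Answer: -1105527/256 ≈ -4318.5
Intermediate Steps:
F = -16 (F = -32 + 8*2 = -32 + 16 = -16)
K(N) = -7 + 2*N**2 (K(N) = -8 + ((N**2 + N*N) + N/N) = -8 + ((N**2 + N**2) + 1) = -8 + (2*N**2 + 1) = -8 + (1 + 2*N**2) = -7 + 2*N**2)
s(z, U) = 3977/256 (s(z, U) = -2 + (-3/(-16) + 4)**2 = -2 + (-3*(-1/16) + 4)**2 = -2 + (3/16 + 4)**2 = -2 + (67/16)**2 = -2 + 4489/256 = 3977/256)
v + s(-35, K(8)) = -4334 + 3977/256 = -1105527/256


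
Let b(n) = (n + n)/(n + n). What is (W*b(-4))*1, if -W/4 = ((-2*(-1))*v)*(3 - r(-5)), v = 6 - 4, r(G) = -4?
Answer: -112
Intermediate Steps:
v = 2
b(n) = 1 (b(n) = (2*n)/((2*n)) = (2*n)*(1/(2*n)) = 1)
W = -112 (W = -4*-2*(-1)*2*(3 - 1*(-4)) = -4*2*2*(3 + 4) = -16*7 = -4*28 = -112)
(W*b(-4))*1 = -112*1*1 = -112*1 = -112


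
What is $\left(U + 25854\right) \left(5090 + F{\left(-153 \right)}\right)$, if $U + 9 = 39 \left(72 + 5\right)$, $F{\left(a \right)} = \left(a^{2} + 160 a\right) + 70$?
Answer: $117959472$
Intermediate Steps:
$F{\left(a \right)} = 70 + a^{2} + 160 a$
$U = 2994$ ($U = -9 + 39 \left(72 + 5\right) = -9 + 39 \cdot 77 = -9 + 3003 = 2994$)
$\left(U + 25854\right) \left(5090 + F{\left(-153 \right)}\right) = \left(2994 + 25854\right) \left(5090 + \left(70 + \left(-153\right)^{2} + 160 \left(-153\right)\right)\right) = 28848 \left(5090 + \left(70 + 23409 - 24480\right)\right) = 28848 \left(5090 - 1001\right) = 28848 \cdot 4089 = 117959472$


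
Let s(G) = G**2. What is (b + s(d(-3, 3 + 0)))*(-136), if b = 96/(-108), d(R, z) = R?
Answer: -9928/9 ≈ -1103.1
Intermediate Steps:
b = -8/9 (b = 96*(-1/108) = -8/9 ≈ -0.88889)
(b + s(d(-3, 3 + 0)))*(-136) = (-8/9 + (-3)**2)*(-136) = (-8/9 + 9)*(-136) = (73/9)*(-136) = -9928/9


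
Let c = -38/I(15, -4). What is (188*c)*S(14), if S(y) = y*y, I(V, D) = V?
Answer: -1400224/15 ≈ -93348.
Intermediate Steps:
S(y) = y²
c = -38/15 ≈ -2.5333
(188*c)*S(14) = (188*(-38/15))*14² = -7144/15*196 = -1400224/15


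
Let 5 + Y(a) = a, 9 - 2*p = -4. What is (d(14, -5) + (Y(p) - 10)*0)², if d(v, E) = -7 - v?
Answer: 441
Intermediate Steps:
p = 13/2 (p = 9/2 - ½*(-4) = 9/2 + 2 = 13/2 ≈ 6.5000)
Y(a) = -5 + a
(d(14, -5) + (Y(p) - 10)*0)² = ((-7 - 1*14) + ((-5 + 13/2) - 10)*0)² = ((-7 - 14) + (3/2 - 10)*0)² = (-21 - 17/2*0)² = (-21 + 0)² = (-21)² = 441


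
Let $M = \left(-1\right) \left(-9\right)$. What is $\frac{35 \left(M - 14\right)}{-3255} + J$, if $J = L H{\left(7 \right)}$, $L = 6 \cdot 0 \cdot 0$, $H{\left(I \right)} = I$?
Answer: $\frac{5}{93} \approx 0.053763$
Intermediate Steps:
$L = 0$ ($L = 0 \cdot 0 = 0$)
$M = 9$
$J = 0$ ($J = 0 \cdot 7 = 0$)
$\frac{35 \left(M - 14\right)}{-3255} + J = \frac{35 \left(9 - 14\right)}{-3255} + 0 = 35 \left(-5\right) \left(- \frac{1}{3255}\right) + 0 = \left(-175\right) \left(- \frac{1}{3255}\right) + 0 = \frac{5}{93} + 0 = \frac{5}{93}$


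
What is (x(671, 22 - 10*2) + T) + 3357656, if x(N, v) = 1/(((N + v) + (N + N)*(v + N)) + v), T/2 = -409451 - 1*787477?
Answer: 871121955801/903841 ≈ 9.6380e+5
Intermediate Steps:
T = -2393856 (T = 2*(-409451 - 1*787477) = 2*(-409451 - 787477) = 2*(-1196928) = -2393856)
x(N, v) = 1/(N + 2*v + 2*N*(N + v)) (x(N, v) = 1/(((N + v) + (2*N)*(N + v)) + v) = 1/(((N + v) + 2*N*(N + v)) + v) = 1/((N + v + 2*N*(N + v)) + v) = 1/(N + 2*v + 2*N*(N + v)))
(x(671, 22 - 10*2) + T) + 3357656 = (1/(671 + 2*(22 - 10*2) + 2*671**2 + 2*671*(22 - 10*2)) - 2393856) + 3357656 = (1/(671 + 2*(22 - 20) + 2*450241 + 2*671*(22 - 20)) - 2393856) + 3357656 = (1/(671 + 2*2 + 900482 + 2*671*2) - 2393856) + 3357656 = (1/(671 + 4 + 900482 + 2684) - 2393856) + 3357656 = (1/903841 - 2393856) + 3357656 = -2163665200895/903841 + 3357656 = 871121955801/903841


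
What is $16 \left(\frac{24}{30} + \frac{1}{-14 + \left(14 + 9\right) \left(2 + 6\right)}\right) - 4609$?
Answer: $- \frac{390669}{85} \approx -4596.1$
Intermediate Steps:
$16 \left(\frac{24}{30} + \frac{1}{-14 + \left(14 + 9\right) \left(2 + 6\right)}\right) - 4609 = 16 \left(24 \cdot \frac{1}{30} + \frac{1}{-14 + 23 \cdot 8}\right) - 4609 = 16 \left(\frac{4}{5} + \frac{1}{-14 + 184}\right) - 4609 = 16 \left(\frac{4}{5} + \frac{1}{170}\right) - 4609 = 16 \cdot \frac{137}{170} - 4609 = \frac{1096}{85} - 4609 = - \frac{390669}{85}$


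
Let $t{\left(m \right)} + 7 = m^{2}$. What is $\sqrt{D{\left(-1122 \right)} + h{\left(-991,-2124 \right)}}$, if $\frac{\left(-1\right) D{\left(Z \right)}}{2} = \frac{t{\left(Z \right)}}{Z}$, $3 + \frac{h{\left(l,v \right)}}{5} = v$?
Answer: $\frac{i \sqrt{2640827838}}{561} \approx 91.602 i$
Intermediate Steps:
$h{\left(l,v \right)} = -15 + 5 v$
$t{\left(m \right)} = -7 + m^{2}$
$D{\left(Z \right)} = - \frac{2 \left(-7 + Z^{2}\right)}{Z}$ ($D{\left(Z \right)} = - 2 \frac{-7 + Z^{2}}{Z} = - \frac{2 \left(-7 + Z^{2}\right)}{Z}$)
$\sqrt{D{\left(-1122 \right)} + h{\left(-991,-2124 \right)}} = \sqrt{\left(\left(-2\right) \left(-1122\right) + \frac{14}{-1122}\right) + \left(-15 + 5 \left(-2124\right)\right)} = \sqrt{\left(2244 + 14 \left(- \frac{1}{1122}\right)\right) - 10635} = \sqrt{\left(2244 - \frac{7}{561}\right) - 10635} = \sqrt{\frac{1258877}{561} - 10635} = \sqrt{- \frac{4707358}{561}} = \frac{i \sqrt{2640827838}}{561}$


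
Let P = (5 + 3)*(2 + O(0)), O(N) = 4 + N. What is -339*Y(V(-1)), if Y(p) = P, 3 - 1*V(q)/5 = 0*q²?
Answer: -16272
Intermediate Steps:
P = 48 (P = (5 + 3)*(2 + (4 + 0)) = 8*(2 + 4) = 8*6 = 48)
V(q) = 15 (V(q) = 15 - 0*q² = 15 - 5*0 = 15 + 0 = 15)
Y(p) = 48
-339*Y(V(-1)) = -339*48 = -16272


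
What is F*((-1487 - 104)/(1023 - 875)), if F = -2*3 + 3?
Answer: 129/4 ≈ 32.250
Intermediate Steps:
F = -3 (F = -6 + 3 = -3)
F*((-1487 - 104)/(1023 - 875)) = -3*(-1487 - 104)/(1023 - 875) = -(-4773)/148 = -3*(-43/4) = 129/4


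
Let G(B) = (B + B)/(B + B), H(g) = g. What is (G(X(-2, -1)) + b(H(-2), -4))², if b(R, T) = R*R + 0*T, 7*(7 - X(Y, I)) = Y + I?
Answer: 25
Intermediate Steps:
X(Y, I) = 7 - I/7 - Y/7 (X(Y, I) = 7 - (Y + I)/7 = 7 - (I + Y)/7 = 7 + (-I/7 - Y/7) = 7 - I/7 - Y/7)
G(B) = 1 (G(B) = (2*B)/((2*B)) = (2*B)*(1/(2*B)) = 1)
b(R, T) = R² (b(R, T) = R² + 0 = R²)
(G(X(-2, -1)) + b(H(-2), -4))² = (1 + (-2)²)² = (1 + 4)² = 5² = 25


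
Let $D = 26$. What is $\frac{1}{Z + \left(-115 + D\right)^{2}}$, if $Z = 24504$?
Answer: $\frac{1}{32425} \approx 3.084 \cdot 10^{-5}$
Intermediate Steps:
$\frac{1}{Z + \left(-115 + D\right)^{2}} = \frac{1}{24504 + \left(-115 + 26\right)^{2}} = \frac{1}{24504 + \left(-89\right)^{2}} = \frac{1}{24504 + 7921} = \frac{1}{32425}$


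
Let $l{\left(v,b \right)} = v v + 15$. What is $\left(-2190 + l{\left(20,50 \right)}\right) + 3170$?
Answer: $1395$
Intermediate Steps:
$l{\left(v,b \right)} = 15 + v^{2}$ ($l{\left(v,b \right)} = v^{2} + 15 = 15 + v^{2}$)
$\left(-2190 + l{\left(20,50 \right)}\right) + 3170 = \left(-2190 + \left(15 + 20^{2}\right)\right) + 3170 = \left(-2190 + \left(15 + 400\right)\right) + 3170 = \left(-2190 + 415\right) + 3170 = -1775 + 3170 = 1395$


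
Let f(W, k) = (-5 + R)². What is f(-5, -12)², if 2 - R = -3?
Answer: 0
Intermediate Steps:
R = 5 (R = 2 - 1*(-3) = 2 + 3 = 5)
f(W, k) = 0 (f(W, k) = (-5 + 5)² = 0² = 0)
f(-5, -12)² = 0² = 0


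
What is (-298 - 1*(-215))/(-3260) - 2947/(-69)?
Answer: 9612947/224940 ≈ 42.736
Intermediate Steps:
(-298 - 1*(-215))/(-3260) - 2947/(-69) = (-298 + 215)*(-1/3260) - 2947*(-1/69) = -83*(-1/3260) + 2947/69 = 83/3260 + 2947/69 = 9612947/224940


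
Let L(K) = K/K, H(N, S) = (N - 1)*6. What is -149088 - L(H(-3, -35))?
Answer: -149089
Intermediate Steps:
H(N, S) = -6 + 6*N (H(N, S) = (-1 + N)*6 = -6 + 6*N)
L(K) = 1
-149088 - L(H(-3, -35)) = -149088 - 1*1 = -149088 - 1 = -149089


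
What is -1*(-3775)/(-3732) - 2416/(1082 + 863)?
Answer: -16358887/7258740 ≈ -2.2537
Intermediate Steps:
-1*(-3775)/(-3732) - 2416/(1082 + 863) = 3775*(-1/3732) - 2416/1945 = -3775/3732 - 2416*1/1945 = -3775/3732 - 2416/1945 = -16358887/7258740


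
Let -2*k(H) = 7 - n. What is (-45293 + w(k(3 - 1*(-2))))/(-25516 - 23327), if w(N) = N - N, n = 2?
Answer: 45293/48843 ≈ 0.92732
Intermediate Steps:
k(H) = -5/2 (k(H) = -(7 - 1*2)/2 = -(7 - 2)/2 = -½*5 = -5/2)
w(N) = 0
(-45293 + w(k(3 - 1*(-2))))/(-25516 - 23327) = (-45293 + 0)/(-25516 - 23327) = -45293/(-48843) = -45293*(-1/48843) = 45293/48843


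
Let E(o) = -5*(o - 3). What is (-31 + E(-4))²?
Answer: 16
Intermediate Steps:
E(o) = 15 - 5*o (E(o) = -5*(-3 + o) = 15 - 5*o)
(-31 + E(-4))² = (-31 + (15 - 5*(-4)))² = (-31 + (15 + 20))² = (-31 + 35)² = 4² = 16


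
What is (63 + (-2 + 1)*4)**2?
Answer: 3481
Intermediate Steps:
(63 + (-2 + 1)*4)**2 = (63 - 1*4)**2 = (63 - 4)**2 = 59**2 = 3481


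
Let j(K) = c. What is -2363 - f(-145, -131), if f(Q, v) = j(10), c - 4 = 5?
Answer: -2372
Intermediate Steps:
c = 9 (c = 4 + 5 = 9)
j(K) = 9
f(Q, v) = 9
-2363 - f(-145, -131) = -2363 - 1*9 = -2363 - 9 = -2372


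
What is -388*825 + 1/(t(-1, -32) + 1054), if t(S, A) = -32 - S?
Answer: -327462299/1023 ≈ -3.2010e+5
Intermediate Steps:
-388*825 + 1/(t(-1, -32) + 1054) = -388*825 + 1/((-32 - 1*(-1)) + 1054) = -320100 + 1/((-32 + 1) + 1054) = -320100 + 1/(-31 + 1054) = -320100 + 1/1023 = -327462299/1023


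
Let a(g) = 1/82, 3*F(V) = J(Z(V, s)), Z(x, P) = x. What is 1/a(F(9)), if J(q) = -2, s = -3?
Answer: 82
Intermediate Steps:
F(V) = -2/3 (F(V) = (1/3)*(-2) = -2/3)
a(g) = 1/82
1/a(F(9)) = 1/(1/82) = 82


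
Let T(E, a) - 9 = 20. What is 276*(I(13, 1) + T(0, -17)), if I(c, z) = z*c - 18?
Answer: 6624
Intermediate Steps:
I(c, z) = -18 + c*z (I(c, z) = c*z - 18 = -18 + c*z)
T(E, a) = 29 (T(E, a) = 9 + 20 = 29)
276*(I(13, 1) + T(0, -17)) = 276*((-18 + 13*1) + 29) = 276*((-18 + 13) + 29) = 276*(-5 + 29) = 276*24 = 6624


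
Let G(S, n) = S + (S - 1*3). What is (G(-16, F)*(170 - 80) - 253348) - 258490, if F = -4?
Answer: -514988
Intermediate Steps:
G(S, n) = -3 + 2*S (G(S, n) = S + (S - 3) = S + (-3 + S) = -3 + 2*S)
(G(-16, F)*(170 - 80) - 253348) - 258490 = ((-3 + 2*(-16))*(170 - 80) - 253348) - 258490 = ((-3 - 32)*90 - 253348) - 258490 = (-35*90 - 253348) - 258490 = (-3150 - 253348) - 258490 = -256498 - 258490 = -514988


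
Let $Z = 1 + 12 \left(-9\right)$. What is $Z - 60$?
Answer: $-167$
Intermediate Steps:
$Z = -107$ ($Z = 1 - 108 = -107$)
$Z - 60 = -107 - 60 = -167$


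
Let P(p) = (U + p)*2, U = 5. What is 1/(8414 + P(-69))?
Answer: 1/8286 ≈ 0.00012069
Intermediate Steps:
P(p) = 10 + 2*p (P(p) = (5 + p)*2 = 10 + 2*p)
1/(8414 + P(-69)) = 1/(8414 + (10 + 2*(-69))) = 1/(8414 + (10 - 138)) = 1/(8414 - 128) = 1/8286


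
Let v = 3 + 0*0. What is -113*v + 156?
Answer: -183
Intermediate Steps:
v = 3 (v = 3 + 0 = 3)
-113*v + 156 = -113*3 + 156 = -339 + 156 = -183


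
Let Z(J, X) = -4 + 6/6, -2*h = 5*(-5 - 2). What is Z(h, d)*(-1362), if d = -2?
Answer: 4086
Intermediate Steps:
h = 35/2 (h = -5*(-5 - 2)/2 = -5*(-7)/2 = -½*(-35) = 35/2 ≈ 17.500)
Z(J, X) = -3 (Z(J, X) = -4 + 6*(⅙) = -4 + 1 = -3)
Z(h, d)*(-1362) = -3*(-1362) = 4086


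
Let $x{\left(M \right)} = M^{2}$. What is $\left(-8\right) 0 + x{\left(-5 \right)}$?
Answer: $25$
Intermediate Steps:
$\left(-8\right) 0 + x{\left(-5 \right)} = \left(-8\right) 0 + \left(-5\right)^{2} = 0 + 25 = 25$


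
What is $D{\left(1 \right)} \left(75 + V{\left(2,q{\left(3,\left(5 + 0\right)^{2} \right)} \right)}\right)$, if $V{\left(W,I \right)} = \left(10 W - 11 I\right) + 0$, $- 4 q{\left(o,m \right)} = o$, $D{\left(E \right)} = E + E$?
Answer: $\frac{413}{2} \approx 206.5$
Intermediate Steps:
$D{\left(E \right)} = 2 E$
$q{\left(o,m \right)} = - \frac{o}{4}$
$V{\left(W,I \right)} = - 11 I + 10 W$ ($V{\left(W,I \right)} = \left(- 11 I + 10 W\right) + 0 = - 11 I + 10 W$)
$D{\left(1 \right)} \left(75 + V{\left(2,q{\left(3,\left(5 + 0\right)^{2} \right)} \right)}\right) = 2 \cdot 1 \left(75 + \left(- 11 \left(\left(- \frac{1}{4}\right) 3\right) + 10 \cdot 2\right)\right) = 2 \left(75 + \left(\left(-11\right) \left(- \frac{3}{4}\right) + 20\right)\right) = 2 \left(75 + \left(\frac{33}{4} + 20\right)\right) = 2 \left(75 + \frac{113}{4}\right) = 2 \cdot \frac{413}{4} = \frac{413}{2}$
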